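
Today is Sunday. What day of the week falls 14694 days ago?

14694 − 2099·7 = 1, so 14694 ≡ 1 (mod 7).
Sunday − 1 day → Saturday.

Saturday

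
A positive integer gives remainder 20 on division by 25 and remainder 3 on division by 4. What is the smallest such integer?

x ≡ 3 (mod 4) gives x ∈ {3, 7, 11, 15, 19, 23, 27, 31, …}.
The first of these with x mod 25 = 20 is 95.

95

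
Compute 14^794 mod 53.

Square-and-reduce mod 53: 14^1≡14, 14^2≡37, 14^4≡44, 14^8≡28, 14^16≡42, 14^32≡15, 14^64≡13, 14^128≡10, 14^256≡47, 14^512≡36.
794 = 2 + 8 + 16 + 256 + 512, so 14^794 ≡ 37·28·42·47·36 ≡ 4 (mod 53).

4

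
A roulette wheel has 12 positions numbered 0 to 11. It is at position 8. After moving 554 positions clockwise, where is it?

Dividing 554 by 12 gives quotient 46 and remainder 2.
(8 + 2) mod 12 = 10.

10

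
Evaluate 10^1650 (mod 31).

1

Successive squares of 10 mod 31: 10^1≡10, 10^2≡7, 10^4≡18, 10^8≡14, 10^16≡10, 10^32≡7, 10^64≡18, 10^128≡14, 10^256≡10, 10^512≡7, 10^1024≡18.
1650 = 2 + 16 + 32 + 64 + 512 + 1024, so 10^1650 ≡ 7·10·7·18·7·18 ≡ 1 (mod 31).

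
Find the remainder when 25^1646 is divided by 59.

51

By repeated squaring mod 59: 25^1≡25, 25^2≡35, 25^4≡45, 25^8≡19, 25^16≡7, 25^32≡49, 25^64≡41, 25^128≡29, 25^256≡15, 25^512≡48, 25^1024≡3.
Since 1646 = 2 + 4 + 8 + 32 + 64 + 512 + 1024 in binary, 25^1646 ≡ 35·45·19·49·41·48·3 ≡ 51 (mod 59).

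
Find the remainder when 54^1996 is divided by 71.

54

Square-and-reduce mod 71: 54^1≡54, 54^2≡5, 54^4≡25, 54^8≡57, 54^16≡54, 54^32≡5, 54^64≡25, 54^128≡57, 54^256≡54, 54^512≡5, 54^1024≡25.
Since 1996 = 4 + 8 + 64 + 128 + 256 + 512 + 1024 in binary, 54^1996 ≡ 25·57·25·57·54·5·25 ≡ 54 (mod 71).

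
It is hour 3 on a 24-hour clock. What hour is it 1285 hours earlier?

14

1285 − 53·24 = 13, so 1285 ≡ 13 (mod 24).
(3 − 13) mod 24 = 14.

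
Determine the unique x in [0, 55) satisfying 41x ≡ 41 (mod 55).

The inverse of 41 mod 55 is 51 (since 41·51 = 2091 ≡ 1).
Multiplying both sides by 51: x ≡ 51·41 = 2091 ≡ 1 (mod 55).
Check: 41·1 = 41 = 0·55 + 41.

1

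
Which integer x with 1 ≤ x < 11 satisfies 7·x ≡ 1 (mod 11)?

7·8 = 56 = 5·11 + 1, so 7⁻¹ ≡ 8 (mod 11).

8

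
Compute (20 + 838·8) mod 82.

838·8 = 6704.
Dividing 6704 by 82 gives quotient 81 and remainder 62.
(20 + 62) mod 82 = 0.

0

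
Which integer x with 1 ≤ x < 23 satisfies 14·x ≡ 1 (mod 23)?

5

14·5 = 70 = 3·23 + 1, so 14⁻¹ ≡ 5 (mod 23).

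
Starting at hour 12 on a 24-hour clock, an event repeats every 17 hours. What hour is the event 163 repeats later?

23

163·17 = 2771.
2771 = 115·24 + 11, so 2771 mod 24 = 11.
(12 + 11) mod 24 = 23.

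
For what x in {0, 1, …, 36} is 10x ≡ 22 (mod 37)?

17

10⁻¹ ≡ 26 (mod 37) because 10·26 = 260 = 7·37 + 1.
Multiplying both sides by 26: x ≡ 26·22 = 572 ≡ 17 (mod 37).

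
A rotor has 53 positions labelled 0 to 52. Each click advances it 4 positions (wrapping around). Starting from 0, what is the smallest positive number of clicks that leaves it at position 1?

40

53 = 13·4 + 1
4 = 4·1 + 0
Back-substituting gives 4·40 ≡ 1 (mod 53).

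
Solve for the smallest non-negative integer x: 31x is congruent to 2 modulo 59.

21

The inverse of 31 mod 59 is 40 (since 31·40 = 1240 ≡ 1).
Multiplying both sides by 40: x ≡ 40·2 = 80 ≡ 21 (mod 59).
Check: 31·21 = 651 = 11·59 + 2.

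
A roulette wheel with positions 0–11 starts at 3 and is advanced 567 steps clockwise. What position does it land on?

6

567 = 47·12 + 3, so 567 mod 12 = 3.
(3 + 3) mod 12 = 6.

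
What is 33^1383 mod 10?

7

Last digits of 3^n: 3, 9, 7, 1 (period 4).
1383 leaves remainder 3 on division by 4, so 33^1383 ends in 7.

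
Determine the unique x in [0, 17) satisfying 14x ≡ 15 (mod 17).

12

14⁻¹ ≡ 11 (mod 17) because 14·11 = 154 = 9·17 + 1.
So x ≡ 11·15 = 165 ≡ 12 (mod 17).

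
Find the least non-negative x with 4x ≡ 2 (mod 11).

The inverse of 4 mod 11 is 3 (since 4·3 = 12 ≡ 1).
So x ≡ 3·2 = 6 ≡ 6 (mod 11).

6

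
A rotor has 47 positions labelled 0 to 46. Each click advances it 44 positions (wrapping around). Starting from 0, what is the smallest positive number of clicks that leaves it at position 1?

31

47 = 1·44 + 3
44 = 14·3 + 2
3 = 1·2 + 1
2 = 2·1 + 0
Back-substituting gives 44·31 ≡ 1 (mod 47).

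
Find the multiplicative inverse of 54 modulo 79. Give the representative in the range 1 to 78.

60

79 = 1·54 + 25
54 = 2·25 + 4
25 = 6·4 + 1
4 = 4·1 + 0
Back-substituting gives 54·60 ≡ 1 (mod 79).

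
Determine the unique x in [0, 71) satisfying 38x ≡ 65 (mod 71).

26

38⁻¹ ≡ 43 (mod 71) because 38·43 = 1634 = 23·71 + 1.
So x ≡ 43·65 = 2795 ≡ 26 (mod 71).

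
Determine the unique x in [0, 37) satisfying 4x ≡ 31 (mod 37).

4⁻¹ ≡ 28 (mod 37) because 4·28 = 112 = 3·37 + 1.
So x ≡ 28·31 = 868 ≡ 17 (mod 37).

17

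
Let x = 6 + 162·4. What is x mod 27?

6

162·4 = 648.
648 = 24·27 + 0, so 648 mod 27 = 0.
(6 + 0) mod 27 = 6.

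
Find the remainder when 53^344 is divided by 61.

By repeated squaring mod 61: 53^1≡53, 53^2≡3, 53^4≡9, 53^8≡20, 53^16≡34, 53^32≡58, 53^64≡9, 53^128≡20, 53^256≡34.
344 = 8 + 16 + 64 + 256, so 53^344 ≡ 20·34·9·34 ≡ 9 (mod 61).

9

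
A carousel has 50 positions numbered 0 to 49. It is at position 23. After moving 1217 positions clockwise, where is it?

40

1217 − 24·50 = 17, so 1217 ≡ 17 (mod 50).
(23 + 17) mod 50 = 40.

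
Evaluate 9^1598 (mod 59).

Successive squares of 9 mod 59: 9^1≡9, 9^2≡22, 9^4≡12, 9^8≡26, 9^16≡27, 9^32≡21, 9^64≡28, 9^128≡17, 9^256≡53, 9^512≡36, 9^1024≡57.
Since 1598 = 2 + 4 + 8 + 16 + 32 + 512 + 1024 in binary, 9^1598 ≡ 22·12·26·27·21·36·57 ≡ 21 (mod 59).

21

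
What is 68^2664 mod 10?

6

The units digit of 68^n cycles with period 4: 8, 4, 2, 6, …
2664 mod 4 = 0, so the last digit matches 8^4 = 6.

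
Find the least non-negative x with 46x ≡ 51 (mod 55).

31

The inverse of 46 mod 55 is 6 (since 46·6 = 276 ≡ 1).
So x ≡ 6·51 = 306 ≡ 31 (mod 55).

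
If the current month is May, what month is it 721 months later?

June

721 mod 12 = 1 (since 60·12 = 720).
May + 1 month → June.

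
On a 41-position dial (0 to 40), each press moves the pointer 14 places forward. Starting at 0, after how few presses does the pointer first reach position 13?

14⁻¹ ≡ 3 (mod 41) because 14·3 = 42 = 1·41 + 1.
So x ≡ 3·13 = 39 ≡ 39 (mod 41).
Check: 14·39 = 546 = 13·41 + 13.

39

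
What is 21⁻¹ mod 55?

21

21·21 = 441 = 8·55 + 1, so 21⁻¹ ≡ 21 (mod 55).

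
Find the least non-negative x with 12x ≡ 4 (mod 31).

The inverse of 12 mod 31 is 13 (since 12·13 = 156 ≡ 1).
Multiplying both sides by 13: x ≡ 13·4 = 52 ≡ 21 (mod 31).

21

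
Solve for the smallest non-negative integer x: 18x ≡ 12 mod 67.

18⁻¹ ≡ 41 (mod 67) because 18·41 = 738 = 11·67 + 1.
Multiplying both sides by 41: x ≡ 41·12 = 492 ≡ 23 (mod 67).
Check: 18·23 = 414 = 6·67 + 12.

23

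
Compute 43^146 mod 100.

49

Square-and-reduce mod 100: 43^1≡43, 43^2≡49, 43^4≡1, 43^8≡1, 43^16≡1, 43^32≡1, 43^64≡1, 43^128≡1.
146 = 2 + 16 + 128, so 43^146 ≡ 49·1·1 ≡ 49 (mod 100).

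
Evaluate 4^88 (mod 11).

By repeated squaring mod 11: 4^1≡4, 4^2≡5, 4^4≡3, 4^8≡9, 4^16≡4, 4^32≡5, 4^64≡3.
Since 88 = 8 + 16 + 64 in binary, 4^88 ≡ 9·4·3 ≡ 9 (mod 11).

9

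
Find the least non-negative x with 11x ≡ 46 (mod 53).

11⁻¹ ≡ 29 (mod 53) because 11·29 = 319 = 6·53 + 1.
Multiplying both sides by 29: x ≡ 29·46 = 1334 ≡ 9 (mod 53).

9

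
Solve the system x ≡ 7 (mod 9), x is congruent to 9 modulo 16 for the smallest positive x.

x ≡ 7 (mod 9) gives x ∈ {7, 16, 25}.
The first of these with x mod 16 = 9 is 25.

25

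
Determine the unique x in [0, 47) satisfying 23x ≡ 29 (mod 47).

The inverse of 23 mod 47 is 45 (since 23·45 = 1035 ≡ 1).
Multiplying both sides by 45: x ≡ 45·29 = 1305 ≡ 36 (mod 47).

36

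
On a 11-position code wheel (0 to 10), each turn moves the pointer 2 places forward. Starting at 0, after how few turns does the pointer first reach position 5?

8

The inverse of 2 mod 11 is 6 (since 2·6 = 12 ≡ 1).
Multiplying both sides by 6: x ≡ 6·5 = 30 ≡ 8 (mod 11).
Check: 2·8 = 16 = 1·11 + 5.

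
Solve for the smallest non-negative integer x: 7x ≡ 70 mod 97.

The inverse of 7 mod 97 is 14 (since 7·14 = 98 ≡ 1).
So x ≡ 14·70 = 980 ≡ 10 (mod 97).

10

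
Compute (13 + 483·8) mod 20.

17

483·8 = 3864.
3864 − 193·20 = 4, so 3864 ≡ 4 (mod 20).
(13 + 4) mod 20 = 17.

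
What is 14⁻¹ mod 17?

11

14·11 = 154 = 9·17 + 1, so 14⁻¹ ≡ 11 (mod 17).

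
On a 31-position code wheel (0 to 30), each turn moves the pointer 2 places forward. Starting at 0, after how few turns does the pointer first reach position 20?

10

The inverse of 2 mod 31 is 16 (since 2·16 = 32 ≡ 1).
So x ≡ 16·20 = 320 ≡ 10 (mod 31).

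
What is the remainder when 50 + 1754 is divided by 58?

1754 = 30·58 + 14, so 1754 mod 58 = 14.
(50 + 14) mod 58 = 6.

6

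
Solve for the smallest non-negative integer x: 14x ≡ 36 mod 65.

14⁻¹ ≡ 14 (mod 65) because 14·14 = 196 = 3·65 + 1.
So x ≡ 14·36 = 504 ≡ 49 (mod 65).
Check: 14·49 = 686 = 10·65 + 36.

49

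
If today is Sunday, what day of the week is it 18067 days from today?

18067 − 2581·7 = 0, so 18067 ≡ 0 (mod 7).
Sunday + 0 days → Sunday.

Sunday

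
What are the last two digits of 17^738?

By repeated squaring mod 100: 17^1≡17, 17^2≡89, 17^4≡21, 17^8≡41, 17^16≡81, 17^32≡61, 17^64≡21, 17^128≡41, 17^256≡81, 17^512≡61.
Since 738 = 2 + 32 + 64 + 128 + 512 in binary, 17^738 ≡ 89·61·21·41·61 ≡ 9 (mod 100).

09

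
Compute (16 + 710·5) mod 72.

38

710·5 = 3550.
3550 mod 72 = 22 (since 49·72 = 3528).
(16 + 22) mod 72 = 38.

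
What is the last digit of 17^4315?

Last digits of 7^n: 7, 9, 3, 1 (period 4).
4315 leaves remainder 3 on division by 4, so 17^4315 ends in 3.

3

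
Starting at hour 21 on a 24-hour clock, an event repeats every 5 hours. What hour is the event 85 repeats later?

85·5 = 425.
425 mod 24 = 17 (since 17·24 = 408).
(21 + 17) mod 24 = 14.

14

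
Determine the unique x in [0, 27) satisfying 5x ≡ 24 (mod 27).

The inverse of 5 mod 27 is 11 (since 5·11 = 55 ≡ 1).
So x ≡ 11·24 = 264 ≡ 21 (mod 27).
Check: 5·21 = 105 = 3·27 + 24.

21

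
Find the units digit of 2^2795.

Last digits of 2^n: 2, 4, 8, 6 (period 4).
2795 leaves remainder 3 on division by 4, so 2^2795 ends in 8.

8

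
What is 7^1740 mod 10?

1

Last digits of 7^n: 7, 9, 3, 1 (period 4).
1740 mod 4 = 0, so the last digit matches 7^4 = 1.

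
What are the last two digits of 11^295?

Successive squares of 11 mod 100: 11^1≡11, 11^2≡21, 11^4≡41, 11^8≡81, 11^16≡61, 11^32≡21, 11^64≡41, 11^128≡81, 11^256≡61.
Since 295 = 1 + 2 + 4 + 32 + 256 in binary, 11^295 ≡ 11·21·41·21·61 ≡ 51 (mod 100).

51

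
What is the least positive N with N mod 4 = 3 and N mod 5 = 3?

Since 5·1 ≡ 1 (mod 4), take x = 3 + 5·((3−3)·1 mod 4) = 3 + 5·0 = 3.
Check: 3 mod 4 = 3, 3 mod 5 = 3.

3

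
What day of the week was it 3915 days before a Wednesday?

3915 mod 7 = 2 (since 559·7 = 3913).
Wednesday − 2 days → Monday.

Monday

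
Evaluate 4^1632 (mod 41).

By repeated squaring mod 41: 4^1≡4, 4^2≡16, 4^4≡10, 4^8≡18, 4^16≡37, 4^32≡16, 4^64≡10, 4^128≡18, 4^256≡37, 4^512≡16, 4^1024≡10.
1632 = 32 + 64 + 512 + 1024, so 4^1632 ≡ 16·10·16·10 ≡ 16 (mod 41).

16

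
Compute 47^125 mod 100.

7

By repeated squaring mod 100: 47^1≡47, 47^2≡9, 47^4≡81, 47^8≡61, 47^16≡21, 47^32≡41, 47^64≡81.
Since 125 = 1 + 4 + 8 + 16 + 32 + 64 in binary, 47^125 ≡ 47·81·61·21·41·81 ≡ 7 (mod 100).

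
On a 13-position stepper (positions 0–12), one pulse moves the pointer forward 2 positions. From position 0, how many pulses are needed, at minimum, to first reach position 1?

7

13 = 6·2 + 1
2 = 2·1 + 0
Back-substituting gives 2·7 ≡ 1 (mod 13).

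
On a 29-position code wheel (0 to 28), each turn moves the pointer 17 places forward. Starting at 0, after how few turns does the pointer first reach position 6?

The inverse of 17 mod 29 is 12 (since 17·12 = 204 ≡ 1).
Multiplying both sides by 12: x ≡ 12·6 = 72 ≡ 14 (mod 29).

14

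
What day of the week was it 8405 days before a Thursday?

8405 = 1200·7 + 5, so 8405 mod 7 = 5.
Thursday − 5 days → Saturday.

Saturday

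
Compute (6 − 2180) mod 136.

2

Dividing 2180 by 136 gives quotient 16 and remainder 4.
(6 − 4) mod 136 = 2.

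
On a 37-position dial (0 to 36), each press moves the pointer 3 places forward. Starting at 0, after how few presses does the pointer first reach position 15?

3⁻¹ ≡ 25 (mod 37) because 3·25 = 75 = 2·37 + 1.
So x ≡ 25·15 = 375 ≡ 5 (mod 37).

5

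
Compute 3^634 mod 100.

By repeated squaring mod 100: 3^1≡3, 3^2≡9, 3^4≡81, 3^8≡61, 3^16≡21, 3^32≡41, 3^64≡81, 3^128≡61, 3^256≡21, 3^512≡41.
Since 634 = 2 + 8 + 16 + 32 + 64 + 512 in binary, 3^634 ≡ 9·61·21·41·81·41 ≡ 69 (mod 100).

69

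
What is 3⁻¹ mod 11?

4

3·4 = 12 = 1·11 + 1, so 3⁻¹ ≡ 4 (mod 11).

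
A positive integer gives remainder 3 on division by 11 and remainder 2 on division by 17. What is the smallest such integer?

x ≡ 3 (mod 11) gives x ∈ {3, 14, 25, 36}.
The first of these with x mod 17 = 2 is 36.

36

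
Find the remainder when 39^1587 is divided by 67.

24

By repeated squaring mod 67: 39^1≡39, 39^2≡47, 39^4≡65, 39^8≡4, 39^16≡16, 39^32≡55, 39^64≡10, 39^128≡33, 39^256≡17, 39^512≡21, 39^1024≡39.
1587 = 1 + 2 + 16 + 32 + 512 + 1024, so 39^1587 ≡ 39·47·16·55·21·39 ≡ 24 (mod 67).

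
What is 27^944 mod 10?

Powers of 7 mod 10 repeat with period 4: 7, 9, 3, 1.
944 leaves remainder 0 on division by 4, so 27^944 ends in 1.

1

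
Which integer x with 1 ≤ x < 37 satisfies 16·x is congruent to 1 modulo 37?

16·7 = 112 = 3·37 + 1, so 16⁻¹ ≡ 7 (mod 37).

7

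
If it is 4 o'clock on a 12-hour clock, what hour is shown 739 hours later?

739 = 61·12 + 7, so 739 mod 12 = 7.
4 + 7 → 11 on a 12-hour dial.

11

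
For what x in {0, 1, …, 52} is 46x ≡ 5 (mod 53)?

22

46⁻¹ ≡ 15 (mod 53) because 46·15 = 690 = 13·53 + 1.
Multiplying both sides by 15: x ≡ 15·5 = 75 ≡ 22 (mod 53).
Check: 46·22 = 1012 = 19·53 + 5.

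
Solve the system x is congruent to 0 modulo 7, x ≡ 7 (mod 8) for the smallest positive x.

7

Since 8·1 ≡ 1 (mod 7), take x = 7 + 8·((0−7)·1 mod 7) = 7 + 8·0 = 7.
Check: 7 mod 7 = 0, 7 mod 8 = 7.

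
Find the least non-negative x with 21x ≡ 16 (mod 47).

3

The inverse of 21 mod 47 is 9 (since 21·9 = 189 ≡ 1).
Multiplying both sides by 9: x ≡ 9·16 = 144 ≡ 3 (mod 47).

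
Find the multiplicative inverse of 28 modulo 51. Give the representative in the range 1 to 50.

28·31 = 868 = 17·51 + 1, so 28⁻¹ ≡ 31 (mod 51).

31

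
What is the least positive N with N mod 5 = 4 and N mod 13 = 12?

64

x ≡ 4 (mod 5) gives x ∈ {4, 9, 14, 19, 24, 29, 34, 39, …}.
The first of these with x mod 13 = 12 is 64.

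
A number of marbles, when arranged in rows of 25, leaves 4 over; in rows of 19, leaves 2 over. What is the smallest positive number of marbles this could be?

154

x ≡ 2 (mod 19) gives x ∈ {2, 21, 40, 59, 78, 97, 116, 135, …}.
The first of these with x mod 25 = 4 is 154.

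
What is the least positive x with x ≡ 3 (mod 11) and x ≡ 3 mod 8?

3

x ≡ 3 (mod 8) gives x ∈ {3}.
The first of these with x mod 11 = 3 is 3.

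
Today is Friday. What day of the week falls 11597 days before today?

Sunday

11597 mod 7 = 5 (since 1656·7 = 11592).
Friday − 5 days → Sunday.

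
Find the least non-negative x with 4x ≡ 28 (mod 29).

7

The inverse of 4 mod 29 is 22 (since 4·22 = 88 ≡ 1).
So x ≡ 22·28 = 616 ≡ 7 (mod 29).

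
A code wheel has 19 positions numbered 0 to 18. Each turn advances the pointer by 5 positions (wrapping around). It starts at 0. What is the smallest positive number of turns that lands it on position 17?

11

The inverse of 5 mod 19 is 4 (since 5·4 = 20 ≡ 1).
Multiplying both sides by 4: x ≡ 4·17 = 68 ≡ 11 (mod 19).
Check: 5·11 = 55 = 2·19 + 17.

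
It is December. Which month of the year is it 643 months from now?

July

643 mod 12 = 7 (since 53·12 = 636).
December + 7 months → July.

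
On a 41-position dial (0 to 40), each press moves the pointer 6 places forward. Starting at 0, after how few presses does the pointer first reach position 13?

The inverse of 6 mod 41 is 7 (since 6·7 = 42 ≡ 1).
Multiplying both sides by 7: x ≡ 7·13 = 91 ≡ 9 (mod 41).

9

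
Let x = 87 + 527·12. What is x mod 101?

527·12 = 6324.
6324 − 62·101 = 62, so 6324 ≡ 62 (mod 101).
(87 + 62) mod 101 = 48.

48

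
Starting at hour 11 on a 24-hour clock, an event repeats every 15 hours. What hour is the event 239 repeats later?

239·15 = 3585.
3585 = 149·24 + 9, so 3585 mod 24 = 9.
(11 + 9) mod 24 = 20.

20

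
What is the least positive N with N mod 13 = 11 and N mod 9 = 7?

x ≡ 7 (mod 9) gives x ∈ {7, 16, 25, 34, 43, 52, 61, 70, …}.
The first of these with x mod 13 = 11 is 115.

115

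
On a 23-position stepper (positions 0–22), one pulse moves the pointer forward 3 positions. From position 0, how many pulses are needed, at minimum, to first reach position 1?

8

23 = 7·3 + 2
3 = 1·2 + 1
2 = 2·1 + 0
Back-substituting gives 3·8 ≡ 1 (mod 23).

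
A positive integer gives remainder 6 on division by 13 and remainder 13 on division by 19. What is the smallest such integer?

32

Since 19·11 ≡ 1 (mod 13), take x = 13 + 19·((6−13)·11 mod 13) = 13 + 19·1 = 32.
Check: 32 mod 13 = 6, 32 mod 19 = 13.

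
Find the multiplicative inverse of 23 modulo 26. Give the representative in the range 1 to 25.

26 = 1·23 + 3
23 = 7·3 + 2
3 = 1·2 + 1
2 = 2·1 + 0
Back-substituting gives 23·17 ≡ 1 (mod 26).

17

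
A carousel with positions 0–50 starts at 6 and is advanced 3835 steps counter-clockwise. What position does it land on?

Dividing 3835 by 51 gives quotient 75 and remainder 10.
(6 − 10) mod 51 = 47.

47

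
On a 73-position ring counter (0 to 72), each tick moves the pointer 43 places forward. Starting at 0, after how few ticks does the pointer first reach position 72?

The inverse of 43 mod 73 is 17 (since 43·17 = 731 ≡ 1).
So x ≡ 17·72 = 1224 ≡ 56 (mod 73).

56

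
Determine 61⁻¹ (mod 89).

61·54 = 3294 = 37·89 + 1, so 61⁻¹ ≡ 54 (mod 89).

54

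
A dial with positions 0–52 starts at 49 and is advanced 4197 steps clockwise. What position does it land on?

4197 = 79·53 + 10, so 4197 mod 53 = 10.
(49 + 10) mod 53 = 6.

6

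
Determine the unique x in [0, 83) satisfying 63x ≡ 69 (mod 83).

9

The inverse of 63 mod 83 is 29 (since 63·29 = 1827 ≡ 1).
So x ≡ 29·69 = 2001 ≡ 9 (mod 83).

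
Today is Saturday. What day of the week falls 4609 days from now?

Tuesday

4609 mod 7 = 3 (since 658·7 = 4606).
Saturday + 3 days → Tuesday.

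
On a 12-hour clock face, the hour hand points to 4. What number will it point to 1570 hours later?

1570 = 130·12 + 10, so 1570 mod 12 = 10.
4 + 10 → 2 on a 12-hour dial.

2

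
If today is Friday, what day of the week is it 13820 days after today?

Sunday

13820 = 1974·7 + 2, so 13820 mod 7 = 2.
Friday + 2 days → Sunday.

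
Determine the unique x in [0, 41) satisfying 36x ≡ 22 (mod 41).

12

The inverse of 36 mod 41 is 8 (since 36·8 = 288 ≡ 1).
So x ≡ 8·22 = 176 ≡ 12 (mod 41).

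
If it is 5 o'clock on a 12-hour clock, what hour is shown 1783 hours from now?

1783 mod 12 = 7 (since 148·12 = 1776).
5 + 7 → 12 on a 12-hour dial.

12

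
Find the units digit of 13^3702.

Powers of 3 mod 10 repeat with period 4: 3, 9, 7, 1.
3702 leaves remainder 2 on division by 4, so 13^3702 ends in 9.

9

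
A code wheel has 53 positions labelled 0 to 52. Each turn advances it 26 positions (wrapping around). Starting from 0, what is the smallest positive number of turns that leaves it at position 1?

26·51 = 1326 = 25·53 + 1, so 26⁻¹ ≡ 51 (mod 53).

51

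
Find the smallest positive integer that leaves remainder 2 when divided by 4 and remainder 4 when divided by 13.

30

x ≡ 2 (mod 4) gives x ∈ {2, 6, 10, 14, 18, 22, 26, 30}.
The first of these with x mod 13 = 4 is 30.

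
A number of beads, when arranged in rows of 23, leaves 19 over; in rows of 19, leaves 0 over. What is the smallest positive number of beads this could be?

x ≡ 0 (mod 19) gives x ∈ {0, 19}.
The first of these with x mod 23 = 19 is 19.

19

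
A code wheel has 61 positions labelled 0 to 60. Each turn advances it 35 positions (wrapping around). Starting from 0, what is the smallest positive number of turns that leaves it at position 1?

7

61 = 1·35 + 26
35 = 1·26 + 9
26 = 2·9 + 8
9 = 1·8 + 1
8 = 8·1 + 0
Back-substituting gives 35·7 ≡ 1 (mod 61).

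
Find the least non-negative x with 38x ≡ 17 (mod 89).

59

38⁻¹ ≡ 82 (mod 89) because 38·82 = 3116 = 35·89 + 1.
Multiplying both sides by 82: x ≡ 82·17 = 1394 ≡ 59 (mod 89).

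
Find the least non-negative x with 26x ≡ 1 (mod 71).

41

The inverse of 26 mod 71 is 41 (since 26·41 = 1066 ≡ 1).
Multiplying both sides by 41: x ≡ 41·1 = 41 ≡ 41 (mod 71).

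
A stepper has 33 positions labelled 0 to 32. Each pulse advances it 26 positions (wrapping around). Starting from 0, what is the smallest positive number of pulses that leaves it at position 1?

14

33 = 1·26 + 7
26 = 3·7 + 5
7 = 1·5 + 2
5 = 2·2 + 1
2 = 2·1 + 0
Back-substituting gives 26·14 ≡ 1 (mod 33).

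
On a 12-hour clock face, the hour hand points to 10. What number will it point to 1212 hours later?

10

1212 = 101·12 + 0, so 1212 mod 12 = 0.
10 + 0 → 10 on a 12-hour dial.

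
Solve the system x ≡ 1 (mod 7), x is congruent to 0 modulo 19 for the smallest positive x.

57

Since 19·3 ≡ 1 (mod 7), take x = 0 + 19·((1−0)·3 mod 7) = 0 + 19·3 = 57.
Check: 57 mod 7 = 1, 57 mod 19 = 0.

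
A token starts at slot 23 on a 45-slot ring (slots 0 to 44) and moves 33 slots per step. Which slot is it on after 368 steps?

17

368·33 = 12144.
12144 mod 45 = 39 (since 269·45 = 12105).
(23 + 39) mod 45 = 17.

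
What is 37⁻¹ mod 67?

29

37·29 = 1073 = 16·67 + 1, so 37⁻¹ ≡ 29 (mod 67).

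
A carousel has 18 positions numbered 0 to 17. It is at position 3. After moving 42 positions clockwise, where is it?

42 − 2·18 = 6, so 42 ≡ 6 (mod 18).
(3 + 6) mod 18 = 9.

9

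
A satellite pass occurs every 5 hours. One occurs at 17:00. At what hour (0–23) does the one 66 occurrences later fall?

11

66·5 = 330.
330 mod 24 = 18 (since 13·24 = 312).
(17 + 18) mod 24 = 11.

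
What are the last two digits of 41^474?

Successive squares of 41 mod 100: 41^1≡41, 41^2≡81, 41^4≡61, 41^8≡21, 41^16≡41, 41^32≡81, 41^64≡61, 41^128≡21, 41^256≡41.
Since 474 = 2 + 8 + 16 + 64 + 128 + 256 in binary, 41^474 ≡ 81·21·41·61·21·41 ≡ 61 (mod 100).

61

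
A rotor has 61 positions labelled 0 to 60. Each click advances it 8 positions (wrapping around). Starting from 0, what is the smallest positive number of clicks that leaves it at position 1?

8·23 = 184 = 3·61 + 1, so 8⁻¹ ≡ 23 (mod 61).

23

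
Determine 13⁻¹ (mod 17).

17 = 1·13 + 4
13 = 3·4 + 1
4 = 4·1 + 0
Back-substituting gives 13·4 ≡ 1 (mod 17).

4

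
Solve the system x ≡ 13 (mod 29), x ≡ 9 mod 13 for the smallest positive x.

100

Since 13·9 ≡ 1 (mod 29), take x = 9 + 13·((13−9)·9 mod 29) = 9 + 13·7 = 100.
Check: 100 mod 29 = 13, 100 mod 13 = 9.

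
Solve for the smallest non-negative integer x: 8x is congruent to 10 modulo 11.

8⁻¹ ≡ 7 (mod 11) because 8·7 = 56 = 5·11 + 1.
So x ≡ 7·10 = 70 ≡ 4 (mod 11).

4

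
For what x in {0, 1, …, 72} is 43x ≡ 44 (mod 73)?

The inverse of 43 mod 73 is 17 (since 43·17 = 731 ≡ 1).
Multiplying both sides by 17: x ≡ 17·44 = 748 ≡ 18 (mod 73).

18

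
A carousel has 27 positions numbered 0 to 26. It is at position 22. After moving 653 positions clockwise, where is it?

Dividing 653 by 27 gives quotient 24 and remainder 5.
(22 + 5) mod 27 = 0.

0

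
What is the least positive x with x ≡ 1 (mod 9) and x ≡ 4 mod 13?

x ≡ 1 (mod 9) gives x ∈ {1, 10, 19, 28, 37, 46, 55, 64, …}.
The first of these with x mod 13 = 4 is 82.

82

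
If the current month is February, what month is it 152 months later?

152 mod 12 = 8 (since 12·12 = 144).
February + 8 months → October.

October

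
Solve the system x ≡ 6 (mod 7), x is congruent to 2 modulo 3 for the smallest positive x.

20

x ≡ 2 (mod 3) gives x ∈ {2, 5, 8, 11, 14, 17, 20}.
The first of these with x mod 7 = 6 is 20.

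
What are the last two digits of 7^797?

07

By repeated squaring mod 100: 7^1≡7, 7^2≡49, 7^4≡1, 7^8≡1, 7^16≡1, 7^32≡1, 7^64≡1, 7^128≡1, 7^256≡1, 7^512≡1.
797 = 1 + 4 + 8 + 16 + 256 + 512, so 7^797 ≡ 7·1·1·1·1·1 ≡ 7 (mod 100).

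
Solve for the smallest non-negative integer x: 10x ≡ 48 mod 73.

The inverse of 10 mod 73 is 22 (since 10·22 = 220 ≡ 1).
So x ≡ 22·48 = 1056 ≡ 34 (mod 73).

34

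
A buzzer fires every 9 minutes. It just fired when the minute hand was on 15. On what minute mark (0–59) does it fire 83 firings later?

83·9 = 747.
747 = 12·60 + 27, so 747 mod 60 = 27.
(15 + 27) mod 60 = 42.

42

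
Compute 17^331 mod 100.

Successive squares of 17 mod 100: 17^1≡17, 17^2≡89, 17^4≡21, 17^8≡41, 17^16≡81, 17^32≡61, 17^64≡21, 17^128≡41, 17^256≡81.
331 = 1 + 2 + 8 + 64 + 256, so 17^331 ≡ 17·89·41·21·81 ≡ 33 (mod 100).

33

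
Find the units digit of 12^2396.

6

Last digits of 2^n: 2, 4, 8, 6 (period 4).
2396 leaves remainder 0 on division by 4, so 12^2396 ends in 6.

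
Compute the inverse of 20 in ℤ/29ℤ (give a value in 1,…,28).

16

20·16 = 320 = 11·29 + 1, so 20⁻¹ ≡ 16 (mod 29).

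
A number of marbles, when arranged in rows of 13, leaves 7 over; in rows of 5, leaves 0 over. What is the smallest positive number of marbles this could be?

20

x ≡ 0 (mod 5) gives x ∈ {0, 5, 10, 15, 20}.
The first of these with x mod 13 = 7 is 20.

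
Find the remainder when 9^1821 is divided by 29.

9

Successive squares of 9 mod 29: 9^1≡9, 9^2≡23, 9^4≡7, 9^8≡20, 9^16≡23, 9^32≡7, 9^64≡20, 9^128≡23, 9^256≡7, 9^512≡20, 9^1024≡23.
Since 1821 = 1 + 4 + 8 + 16 + 256 + 512 + 1024 in binary, 9^1821 ≡ 9·7·20·23·7·20·23 ≡ 9 (mod 29).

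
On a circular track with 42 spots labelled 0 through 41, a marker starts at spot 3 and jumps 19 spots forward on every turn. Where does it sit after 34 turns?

34·19 = 646.
646 mod 42 = 16 (since 15·42 = 630).
(3 + 16) mod 42 = 19.

19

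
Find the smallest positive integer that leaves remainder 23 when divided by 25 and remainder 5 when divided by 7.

x ≡ 5 (mod 7) gives x ∈ {5, 12, 19, 26, 33, 40, 47, 54, …}.
The first of these with x mod 25 = 23 is 173.

173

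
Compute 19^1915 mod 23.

Successive squares of 19 mod 23: 19^1≡19, 19^2≡16, 19^4≡3, 19^8≡9, 19^16≡12, 19^32≡6, 19^64≡13, 19^128≡8, 19^256≡18, 19^512≡2, 19^1024≡4.
Since 1915 = 1 + 2 + 8 + 16 + 32 + 64 + 256 + 512 + 1024 in binary, 19^1915 ≡ 19·16·9·12·6·13·18·2·4 ≡ 19 (mod 23).

19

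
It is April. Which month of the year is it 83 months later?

Dividing 83 by 12 gives quotient 6 and remainder 11.
April + 11 months → March.

March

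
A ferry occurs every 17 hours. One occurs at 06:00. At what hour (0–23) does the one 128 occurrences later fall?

22

128·17 = 2176.
2176 mod 24 = 16 (since 90·24 = 2160).
(6 + 16) mod 24 = 22.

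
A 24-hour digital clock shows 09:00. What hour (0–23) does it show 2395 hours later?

4

2395 − 99·24 = 19, so 2395 ≡ 19 (mod 24).
(9 + 19) mod 24 = 4.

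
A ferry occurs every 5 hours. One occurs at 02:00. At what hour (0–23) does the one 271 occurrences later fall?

271·5 = 1355.
1355 = 56·24 + 11, so 1355 mod 24 = 11.
(2 + 11) mod 24 = 13.

13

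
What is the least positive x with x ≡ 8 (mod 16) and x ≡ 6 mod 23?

Since 23·7 ≡ 1 (mod 16), take x = 6 + 23·((8−6)·7 mod 16) = 6 + 23·14 = 328.
Check: 328 mod 16 = 8, 328 mod 23 = 6.

328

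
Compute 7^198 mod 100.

49

Square-and-reduce mod 100: 7^1≡7, 7^2≡49, 7^4≡1, 7^8≡1, 7^16≡1, 7^32≡1, 7^64≡1, 7^128≡1.
198 = 2 + 4 + 64 + 128, so 7^198 ≡ 49·1·1·1 ≡ 49 (mod 100).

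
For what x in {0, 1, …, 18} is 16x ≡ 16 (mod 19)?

16⁻¹ ≡ 6 (mod 19) because 16·6 = 96 = 5·19 + 1.
Multiplying both sides by 6: x ≡ 6·16 = 96 ≡ 1 (mod 19).

1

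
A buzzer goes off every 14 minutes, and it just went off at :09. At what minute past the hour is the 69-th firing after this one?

15

69·14 = 966.
966 = 16·60 + 6, so 966 mod 60 = 6.
(9 + 6) mod 60 = 15.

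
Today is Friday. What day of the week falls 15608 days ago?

Sunday

15608 − 2229·7 = 5, so 15608 ≡ 5 (mod 7).
Friday − 5 days → Sunday.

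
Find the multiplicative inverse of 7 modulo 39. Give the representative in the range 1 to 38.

28

7·28 = 196 = 5·39 + 1, so 7⁻¹ ≡ 28 (mod 39).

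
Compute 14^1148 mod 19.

Square-and-reduce mod 19: 14^1≡14, 14^2≡6, 14^4≡17, 14^8≡4, 14^16≡16, 14^32≡9, 14^64≡5, 14^128≡6, 14^256≡17, 14^512≡4, 14^1024≡16.
Since 1148 = 4 + 8 + 16 + 32 + 64 + 1024 in binary, 14^1148 ≡ 17·4·16·9·5·16 ≡ 9 (mod 19).

9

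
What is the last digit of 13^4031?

7

Last digits of 3^n: 3, 9, 7, 1 (period 4).
4031 leaves remainder 3 on division by 4, so 13^4031 ends in 7.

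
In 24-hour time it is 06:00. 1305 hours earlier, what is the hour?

21

1305 = 54·24 + 9, so 1305 mod 24 = 9.
(6 − 9) mod 24 = 21.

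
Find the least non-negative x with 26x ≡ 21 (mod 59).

53

26⁻¹ ≡ 25 (mod 59) because 26·25 = 650 = 11·59 + 1.
Multiplying both sides by 25: x ≡ 25·21 = 525 ≡ 53 (mod 59).
Check: 26·53 = 1378 = 23·59 + 21.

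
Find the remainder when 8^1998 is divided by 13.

By repeated squaring mod 13: 8^1≡8, 8^2≡12, 8^4≡1, 8^8≡1, 8^16≡1, 8^32≡1, 8^64≡1, 8^128≡1, 8^256≡1, 8^512≡1, 8^1024≡1.
1998 = 2 + 4 + 8 + 64 + 128 + 256 + 512 + 1024, so 8^1998 ≡ 12·1·1·1·1·1·1·1 ≡ 12 (mod 13).

12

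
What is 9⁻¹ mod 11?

9·5 = 45 = 4·11 + 1, so 9⁻¹ ≡ 5 (mod 11).

5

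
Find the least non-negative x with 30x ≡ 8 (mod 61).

30⁻¹ ≡ 59 (mod 61) because 30·59 = 1770 = 29·61 + 1.
Multiplying both sides by 59: x ≡ 59·8 = 472 ≡ 45 (mod 61).

45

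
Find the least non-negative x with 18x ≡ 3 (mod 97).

81

The inverse of 18 mod 97 is 27 (since 18·27 = 486 ≡ 1).
Multiplying both sides by 27: x ≡ 27·3 = 81 ≡ 81 (mod 97).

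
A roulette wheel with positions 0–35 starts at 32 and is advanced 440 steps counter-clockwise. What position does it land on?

24

440 mod 36 = 8 (since 12·36 = 432).
(32 − 8) mod 36 = 24.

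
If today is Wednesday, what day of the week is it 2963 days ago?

Monday

2963 = 423·7 + 2, so 2963 mod 7 = 2.
Wednesday − 2 days → Monday.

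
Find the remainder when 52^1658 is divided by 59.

Successive squares of 52 mod 59: 52^1≡52, 52^2≡49, 52^4≡41, 52^8≡29, 52^16≡15, 52^32≡48, 52^64≡3, 52^128≡9, 52^256≡22, 52^512≡12, 52^1024≡26.
Since 1658 = 2 + 8 + 16 + 32 + 64 + 512 + 1024 in binary, 52^1658 ≡ 49·29·15·48·3·12·26 ≡ 51 (mod 59).

51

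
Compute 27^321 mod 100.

27

By repeated squaring mod 100: 27^1≡27, 27^2≡29, 27^4≡41, 27^8≡81, 27^16≡61, 27^32≡21, 27^64≡41, 27^128≡81, 27^256≡61.
321 = 1 + 64 + 256, so 27^321 ≡ 27·41·61 ≡ 27 (mod 100).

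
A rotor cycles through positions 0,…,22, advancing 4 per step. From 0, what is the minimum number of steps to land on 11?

The inverse of 4 mod 23 is 6 (since 4·6 = 24 ≡ 1).
So x ≡ 6·11 = 66 ≡ 20 (mod 23).
Check: 4·20 = 80 = 3·23 + 11.

20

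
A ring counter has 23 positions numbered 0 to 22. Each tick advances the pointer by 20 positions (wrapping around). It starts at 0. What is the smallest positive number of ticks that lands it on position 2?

7

20⁻¹ ≡ 15 (mod 23) because 20·15 = 300 = 13·23 + 1.
Multiplying both sides by 15: x ≡ 15·2 = 30 ≡ 7 (mod 23).
Check: 20·7 = 140 = 6·23 + 2.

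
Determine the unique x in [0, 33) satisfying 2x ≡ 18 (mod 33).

2⁻¹ ≡ 17 (mod 33) because 2·17 = 34 = 1·33 + 1.
Multiplying both sides by 17: x ≡ 17·18 = 306 ≡ 9 (mod 33).

9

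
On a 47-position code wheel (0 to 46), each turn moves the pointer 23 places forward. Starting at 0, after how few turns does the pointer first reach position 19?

9

The inverse of 23 mod 47 is 45 (since 23·45 = 1035 ≡ 1).
Multiplying both sides by 45: x ≡ 45·19 = 855 ≡ 9 (mod 47).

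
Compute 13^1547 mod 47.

Successive squares of 13 mod 47: 13^1≡13, 13^2≡28, 13^4≡32, 13^8≡37, 13^16≡6, 13^32≡36, 13^64≡27, 13^128≡24, 13^256≡12, 13^512≡3, 13^1024≡9.
1547 = 1 + 2 + 8 + 512 + 1024, so 13^1547 ≡ 13·28·37·3·9 ≡ 44 (mod 47).

44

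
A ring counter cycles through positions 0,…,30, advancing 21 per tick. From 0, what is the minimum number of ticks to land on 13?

21⁻¹ ≡ 3 (mod 31) because 21·3 = 63 = 2·31 + 1.
So x ≡ 3·13 = 39 ≡ 8 (mod 31).
Check: 21·8 = 168 = 5·31 + 13.

8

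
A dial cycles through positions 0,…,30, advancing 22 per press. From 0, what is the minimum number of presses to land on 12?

9

22⁻¹ ≡ 24 (mod 31) because 22·24 = 528 = 17·31 + 1.
Multiplying both sides by 24: x ≡ 24·12 = 288 ≡ 9 (mod 31).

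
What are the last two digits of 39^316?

By repeated squaring mod 100: 39^1≡39, 39^2≡21, 39^4≡41, 39^8≡81, 39^16≡61, 39^32≡21, 39^64≡41, 39^128≡81, 39^256≡61.
Since 316 = 4 + 8 + 16 + 32 + 256 in binary, 39^316 ≡ 41·81·61·21·61 ≡ 61 (mod 100).

61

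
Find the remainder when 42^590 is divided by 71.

45

Successive squares of 42 mod 71: 42^1≡42, 42^2≡60, 42^4≡50, 42^8≡15, 42^16≡12, 42^32≡2, 42^64≡4, 42^128≡16, 42^256≡43, 42^512≡3.
590 = 2 + 4 + 8 + 64 + 512, so 42^590 ≡ 60·50·15·4·3 ≡ 45 (mod 71).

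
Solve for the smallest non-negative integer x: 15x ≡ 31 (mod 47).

24

15⁻¹ ≡ 22 (mod 47) because 15·22 = 330 = 7·47 + 1.
Multiplying both sides by 22: x ≡ 22·31 = 682 ≡ 24 (mod 47).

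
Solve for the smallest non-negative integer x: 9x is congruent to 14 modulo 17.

11

9⁻¹ ≡ 2 (mod 17) because 9·2 = 18 = 1·17 + 1.
So x ≡ 2·14 = 28 ≡ 11 (mod 17).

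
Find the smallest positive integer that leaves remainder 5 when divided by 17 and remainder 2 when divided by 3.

5

x ≡ 2 (mod 3) gives x ∈ {2, 5}.
The first of these with x mod 17 = 5 is 5.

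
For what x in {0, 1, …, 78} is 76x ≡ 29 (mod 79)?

The inverse of 76 mod 79 is 26 (since 76·26 = 1976 ≡ 1).
So x ≡ 26·29 = 754 ≡ 43 (mod 79).
Check: 76·43 = 3268 = 41·79 + 29.

43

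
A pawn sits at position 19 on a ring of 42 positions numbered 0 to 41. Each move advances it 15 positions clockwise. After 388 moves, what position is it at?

388·15 = 5820.
5820 = 138·42 + 24, so 5820 mod 42 = 24.
(19 + 24) mod 42 = 1.

1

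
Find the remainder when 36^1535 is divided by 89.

Successive squares of 36 mod 89: 36^1≡36, 36^2≡50, 36^4≡8, 36^8≡64, 36^16≡2, 36^32≡4, 36^64≡16, 36^128≡78, 36^256≡32, 36^512≡45, 36^1024≡67.
Since 1535 = 1 + 2 + 4 + 8 + 16 + 32 + 64 + 128 + 256 + 1024 in binary, 36^1535 ≡ 36·50·8·64·2·4·16·78·32·67 ≡ 17 (mod 89).

17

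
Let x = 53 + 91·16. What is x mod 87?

91·16 = 1456.
1456 = 16·87 + 64, so 1456 mod 87 = 64.
(53 + 64) mod 87 = 30.

30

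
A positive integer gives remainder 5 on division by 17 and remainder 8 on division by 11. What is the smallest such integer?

x ≡ 8 (mod 11) gives x ∈ {8, 19, 30, 41, 52, 63, 74, 85, …}.
The first of these with x mod 17 = 5 is 107.

107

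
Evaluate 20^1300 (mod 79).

55

Successive squares of 20 mod 79: 20^1≡20, 20^2≡5, 20^4≡25, 20^8≡72, 20^16≡49, 20^32≡31, 20^64≡13, 20^128≡11, 20^256≡42, 20^512≡26, 20^1024≡44.
1300 = 4 + 16 + 256 + 1024, so 20^1300 ≡ 25·49·42·44 ≡ 55 (mod 79).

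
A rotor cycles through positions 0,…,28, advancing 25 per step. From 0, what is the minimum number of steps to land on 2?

The inverse of 25 mod 29 is 7 (since 25·7 = 175 ≡ 1).
So x ≡ 7·2 = 14 ≡ 14 (mod 29).

14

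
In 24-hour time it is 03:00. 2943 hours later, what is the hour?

Dividing 2943 by 24 gives quotient 122 and remainder 15.
(3 + 15) mod 24 = 18.

18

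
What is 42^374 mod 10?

The units digit of 42^n cycles with period 4: 2, 4, 8, 6, …
374 mod 4 = 2, so the last digit matches 2^2 = 4.

4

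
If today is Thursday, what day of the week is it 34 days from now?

34 = 4·7 + 6, so 34 mod 7 = 6.
Thursday + 6 days → Wednesday.

Wednesday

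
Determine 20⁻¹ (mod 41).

20·39 = 780 = 19·41 + 1, so 20⁻¹ ≡ 39 (mod 41).

39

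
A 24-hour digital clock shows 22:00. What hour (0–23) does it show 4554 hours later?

4554 mod 24 = 18 (since 189·24 = 4536).
(22 + 18) mod 24 = 16.

16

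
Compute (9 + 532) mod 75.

532 − 7·75 = 7, so 532 ≡ 7 (mod 75).
(9 + 7) mod 75 = 16.

16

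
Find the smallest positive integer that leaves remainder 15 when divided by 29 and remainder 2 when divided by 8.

x ≡ 2 (mod 8) gives x ∈ {2, 10, 18, 26, 34, 42, 50, 58, …}.
The first of these with x mod 29 = 15 is 218.

218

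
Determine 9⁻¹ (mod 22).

9·5 = 45 = 2·22 + 1, so 9⁻¹ ≡ 5 (mod 22).

5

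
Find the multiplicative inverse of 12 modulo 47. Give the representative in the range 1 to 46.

12·4 = 48 = 1·47 + 1, so 12⁻¹ ≡ 4 (mod 47).

4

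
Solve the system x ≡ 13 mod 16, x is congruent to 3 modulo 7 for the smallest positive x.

Since 7·7 ≡ 1 (mod 16), take x = 3 + 7·((13−3)·7 mod 16) = 3 + 7·6 = 45.
Check: 45 mod 16 = 13, 45 mod 7 = 3.

45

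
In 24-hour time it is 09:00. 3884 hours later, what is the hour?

3884 − 161·24 = 20, so 3884 ≡ 20 (mod 24).
(9 + 20) mod 24 = 5.

5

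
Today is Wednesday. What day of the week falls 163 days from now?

Friday

Dividing 163 by 7 gives quotient 23 and remainder 2.
Wednesday + 2 days → Friday.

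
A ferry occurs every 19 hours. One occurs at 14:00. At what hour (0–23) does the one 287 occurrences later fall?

287·19 = 5453.
5453 − 227·24 = 5, so 5453 ≡ 5 (mod 24).
(14 + 5) mod 24 = 19.

19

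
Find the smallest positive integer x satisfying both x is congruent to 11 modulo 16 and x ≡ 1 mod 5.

x ≡ 1 (mod 5) gives x ∈ {1, 6, 11}.
The first of these with x mod 16 = 11 is 11.

11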